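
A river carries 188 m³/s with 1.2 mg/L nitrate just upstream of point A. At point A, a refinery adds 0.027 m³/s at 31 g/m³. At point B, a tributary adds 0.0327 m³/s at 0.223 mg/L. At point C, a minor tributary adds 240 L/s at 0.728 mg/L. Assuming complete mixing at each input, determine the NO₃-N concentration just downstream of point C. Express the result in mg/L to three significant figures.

1.20 mg/L

After input A: C = (188·1.2 + 0.027·31) / 188 = 1.204 mg/L.
After input B: C = (188·1.204 + 0.0327·0.223) / 188.1 = 1.204 mg/L.
240 L/s = 0.24 m³/s.
After input C: C = (188.1·1.204 + 0.24·0.728) / 188.3 = 1.204 mg/L.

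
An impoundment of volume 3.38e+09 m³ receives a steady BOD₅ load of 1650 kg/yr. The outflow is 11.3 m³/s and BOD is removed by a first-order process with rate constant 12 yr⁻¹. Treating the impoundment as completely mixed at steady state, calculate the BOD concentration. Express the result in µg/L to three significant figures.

0.0403 µg/L

Outflow Q = 11.3 m³/s × 3.156e+07 s/yr = 3.566e+08 m³/yr.
Steady-state CSTR mass balance: W = Q·C + k·V·C, so C = W/(Q + kV).
Q + kV = 3.566e+08 + 12·3.38e+09 = 4.092e+10 m³/yr.
C = 1650/4.092e+10 = 4.033e-08 kg/m³ = 4.033e-05 mg/L = 0.04033 µg/L.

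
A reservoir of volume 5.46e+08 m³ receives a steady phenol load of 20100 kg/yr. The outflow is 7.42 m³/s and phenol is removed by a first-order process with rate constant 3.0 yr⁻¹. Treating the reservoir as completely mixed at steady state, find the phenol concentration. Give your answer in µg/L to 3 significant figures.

Outflow Q = 7.42 m³/s × 3.156e+07 s/yr = 2.342e+08 m³/yr.
Steady-state CSTR mass balance: W = Q·C + k·V·C, so C = W/(Q + kV).
Q + kV = 2.342e+08 + 3.0·5.46e+08 = 1.872e+09 m³/yr.
C = 20100/1.872e+09 = 1.074e-05 kg/m³ = 0.01074 mg/L = 10.74 µg/L.

10.7 µg/L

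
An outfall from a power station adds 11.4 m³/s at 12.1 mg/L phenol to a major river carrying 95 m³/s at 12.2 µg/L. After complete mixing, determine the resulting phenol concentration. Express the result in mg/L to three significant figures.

12.2 µg/L = 0.0122 mg/L.
By mass balance at complete mixing, C = (11.4·12.1 + 95·0.0122) / (11.4 + 95) = 139.1/106.4 = 1.307 mg/L.

1.31 mg/L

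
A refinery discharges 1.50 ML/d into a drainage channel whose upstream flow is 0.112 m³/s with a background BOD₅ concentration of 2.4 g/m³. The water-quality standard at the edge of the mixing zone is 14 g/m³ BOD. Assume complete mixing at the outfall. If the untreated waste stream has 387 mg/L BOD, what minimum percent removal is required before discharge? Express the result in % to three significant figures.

77.0 %

1.50 ML/d = 0.01736 m³/s.
Mass balance: 14·0.1294 = 0.01736·Cₑ + 0.112·2.4.
Cₑ = (1.811 − 0.2688) / 0.01736 = 88.83 mg/L.
Required removal = 1 − 88.83/387 = 77.05 %.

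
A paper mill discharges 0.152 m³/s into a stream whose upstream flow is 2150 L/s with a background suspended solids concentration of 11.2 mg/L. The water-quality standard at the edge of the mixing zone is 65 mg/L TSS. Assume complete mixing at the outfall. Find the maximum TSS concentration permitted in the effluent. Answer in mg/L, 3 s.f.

826 mg/L

2150 L/s = 2.15 m³/s.
Mass balance: 65·2.302 = 0.152·Cₑ + 2.15·11.2.
Cₑ = (149.6 − 24.08) / 0.152 = 826 mg/L.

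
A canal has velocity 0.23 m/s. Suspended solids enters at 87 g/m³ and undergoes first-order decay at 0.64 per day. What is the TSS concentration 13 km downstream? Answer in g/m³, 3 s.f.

Travel time t = 13 km / 0.23 m/s = 1.3e+04/0.23 = 5.652e+04 s = 0.6542 d.
First-order decay: C = 87·exp(−0.64·0.6542) = 87·0.6579 = 57.24 g/m³.

57.2 g/m³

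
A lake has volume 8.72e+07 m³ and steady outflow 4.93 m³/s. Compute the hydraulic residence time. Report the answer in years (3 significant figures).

0.560 yr

Q = 4.93 m³/s × 3.156e+07 s/yr = 1.556e+08 m³/yr.
Hydraulic residence time τ = V/Q = 8.72e+07/1.556e+08 = 0.5605 yr.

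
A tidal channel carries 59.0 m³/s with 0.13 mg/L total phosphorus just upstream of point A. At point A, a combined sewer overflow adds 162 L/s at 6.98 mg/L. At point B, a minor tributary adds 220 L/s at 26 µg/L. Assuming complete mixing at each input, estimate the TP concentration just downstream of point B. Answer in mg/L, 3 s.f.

162 L/s = 0.162 m³/s.
After input A: C = (59·0.13 + 0.162·6.98) / 59.16 = 0.1488 mg/L.
220 L/s = 0.22 m³/s.
26 µg/L = 0.026 mg/L.
After input B: C = (59.16·0.1488 + 0.22·0.026) / 59.38 = 0.1483 mg/L.

0.148 mg/L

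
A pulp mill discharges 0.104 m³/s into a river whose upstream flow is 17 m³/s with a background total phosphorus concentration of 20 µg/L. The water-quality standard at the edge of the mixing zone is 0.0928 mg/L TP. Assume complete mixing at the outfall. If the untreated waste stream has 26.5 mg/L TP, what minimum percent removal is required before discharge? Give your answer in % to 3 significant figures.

20 µg/L = 0.02 mg/L.
Mass balance: 0.0928·17.1 = 0.104·Cₑ + 17·0.02.
Cₑ = (1.587 − 0.34) / 0.104 = 11.99 mg/L.
Required removal = 1 − 11.99/26.5 = 54.74 %.

54.7 %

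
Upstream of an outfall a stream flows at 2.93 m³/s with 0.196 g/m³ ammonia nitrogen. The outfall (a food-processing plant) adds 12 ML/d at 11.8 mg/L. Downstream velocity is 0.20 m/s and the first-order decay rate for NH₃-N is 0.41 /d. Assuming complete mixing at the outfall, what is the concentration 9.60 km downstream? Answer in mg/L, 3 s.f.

0.574 mg/L

12 ML/d = 0.1389 m³/s.
After complete mixing, C₀ = (0.1389·11.8 + 2.93·0.196) / 3.069 = 0.7212 mg/L.
Travel time t = 9600 m / 0.20 m/s = 4.8e+04 s = 0.5556 d.
C = 0.7212·exp(−0.41·0.5556) = 0.7212·0.7963 = 0.5743 mg/L.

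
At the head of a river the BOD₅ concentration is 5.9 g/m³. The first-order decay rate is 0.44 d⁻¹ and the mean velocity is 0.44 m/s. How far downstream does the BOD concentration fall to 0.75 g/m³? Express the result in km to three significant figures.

From C = C₀·e^(−kt), t = ln(C₀/C)/k = ln(5.9/0.75)/0.44 = 2.063/0.44 = 4.688 d.
Distance = v·t = 0.44 m/s × 4.05e+05 s = 1.782e+05 m = 178.2 km.

178 km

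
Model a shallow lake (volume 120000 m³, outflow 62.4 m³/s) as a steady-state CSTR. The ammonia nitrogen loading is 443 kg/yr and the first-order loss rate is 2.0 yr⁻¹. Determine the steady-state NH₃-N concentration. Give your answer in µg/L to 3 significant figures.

Outflow Q = 62.4 m³/s × 3.156e+07 s/yr = 1.969e+09 m³/yr.
Steady-state CSTR mass balance: W = Q·C + k·V·C, so C = W/(Q + kV).
Q + kV = 1.969e+09 + 2.0·120000 = 1.969e+09 m³/yr.
C = 443/1.969e+09 = 2.249e-07 kg/m³ = 0.0002249 mg/L = 0.2249 µg/L.

0.225 µg/L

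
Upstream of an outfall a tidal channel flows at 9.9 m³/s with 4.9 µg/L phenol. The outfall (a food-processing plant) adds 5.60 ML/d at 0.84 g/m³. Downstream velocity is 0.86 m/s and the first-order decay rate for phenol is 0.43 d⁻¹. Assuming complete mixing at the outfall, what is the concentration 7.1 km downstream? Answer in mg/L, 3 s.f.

5.60 ML/d = 0.06481 m³/s.
4.9 µg/L = 0.0049 mg/L.
After complete mixing, C₀ = (0.06481·0.84 + 9.9·0.0049) / 9.965 = 0.01033 mg/L.
Travel time t = 7100 m / 0.86 m/s = 8256 s = 0.09555 d.
C = 0.01033·exp(−0.43·0.09555) = 0.01033·0.9597 = 0.009916 mg/L.

0.00992 mg/L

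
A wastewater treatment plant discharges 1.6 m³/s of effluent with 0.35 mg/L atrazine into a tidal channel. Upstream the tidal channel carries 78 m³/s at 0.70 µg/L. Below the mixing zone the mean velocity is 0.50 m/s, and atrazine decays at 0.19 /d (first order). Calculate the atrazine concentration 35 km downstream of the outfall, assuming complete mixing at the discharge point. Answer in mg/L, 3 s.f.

0.70 µg/L = 0.0007 mg/L.
After complete mixing, C₀ = (1.6·0.35 + 78·0.0007) / 79.6 = 0.007721 mg/L.
Travel time t = 3.5e+04 m / 0.50 m/s = 7e+04 s = 0.8102 d.
C = 0.007721·exp(−0.19·0.8102) = 0.007721·0.8573 = 0.00662 mg/L.

0.00662 mg/L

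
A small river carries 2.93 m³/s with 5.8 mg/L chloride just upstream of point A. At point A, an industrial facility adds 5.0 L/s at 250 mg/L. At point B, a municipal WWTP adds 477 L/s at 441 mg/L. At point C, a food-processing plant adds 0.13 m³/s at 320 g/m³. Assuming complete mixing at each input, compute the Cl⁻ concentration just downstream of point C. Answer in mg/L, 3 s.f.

5.0 L/s = 0.005 m³/s.
After input A: C = (2.93·5.8 + 0.005·250) / 2.935 = 6.216 mg/L.
477 L/s = 0.477 m³/s.
After input B: C = (2.935·6.216 + 0.477·441) / 3.412 = 67 mg/L.
After input C: C = (3.412·67 + 0.13·320) / 3.542 = 76.28 mg/L.

76.3 mg/L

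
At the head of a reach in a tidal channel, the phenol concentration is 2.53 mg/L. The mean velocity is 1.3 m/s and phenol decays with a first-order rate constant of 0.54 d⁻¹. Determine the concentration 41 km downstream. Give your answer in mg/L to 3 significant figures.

2.08 mg/L

Travel time t = 41 km / 1.3 m/s = 4.1e+04/1.3 = 3.154e+04 s = 0.365 d.
First-order decay: C = 2.53·exp(−0.54·0.365) = 2.53·0.8211 = 2.077 mg/L.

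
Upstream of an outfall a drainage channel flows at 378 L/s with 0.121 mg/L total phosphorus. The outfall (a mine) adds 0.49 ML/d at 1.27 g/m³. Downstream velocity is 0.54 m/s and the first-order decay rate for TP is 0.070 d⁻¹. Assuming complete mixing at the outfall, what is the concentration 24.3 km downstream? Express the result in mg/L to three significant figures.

0.49 ML/d = 0.005671 m³/s.
378 L/s = 0.378 m³/s.
After complete mixing, C₀ = (0.005671·1.27 + 0.378·0.121) / 0.3837 = 0.138 mg/L.
Travel time t = 2.43e+04 m / 0.54 m/s = 4.5e+04 s = 0.5208 d.
C = 0.138·exp(−0.070·0.5208) = 0.138·0.9642 = 0.133 mg/L.

0.133 mg/L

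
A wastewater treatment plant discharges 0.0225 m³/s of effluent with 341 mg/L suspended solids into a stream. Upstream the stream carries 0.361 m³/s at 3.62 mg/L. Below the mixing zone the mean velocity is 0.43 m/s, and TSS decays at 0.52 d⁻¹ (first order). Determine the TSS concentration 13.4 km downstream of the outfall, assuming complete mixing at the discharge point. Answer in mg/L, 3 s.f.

After complete mixing, C₀ = (0.0225·341 + 0.361·3.62) / 0.3835 = 23.41 mg/L.
Travel time t = 1.34e+04 m / 0.43 m/s = 3.116e+04 s = 0.3607 d.
C = 23.41·exp(−0.52·0.3607) = 23.41·0.829 = 19.41 mg/L.

19.4 mg/L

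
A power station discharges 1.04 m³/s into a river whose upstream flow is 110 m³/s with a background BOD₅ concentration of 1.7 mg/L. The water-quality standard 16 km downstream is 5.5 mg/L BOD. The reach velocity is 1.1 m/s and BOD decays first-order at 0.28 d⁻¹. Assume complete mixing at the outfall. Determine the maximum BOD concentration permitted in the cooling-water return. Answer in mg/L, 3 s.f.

Travel time to the compliance point: t = 1.6e+04/1.1 = 1.455e+04 s = 0.1684 d; decay factor exp(−0.28·0.1684) = 0.954.
So the concentration just after mixing may be at most 5.5/0.954 = 5.765 mg/L.
Mass balance: 5.765·111 = 1.04·Cₑ + 110·1.7.
Cₑ = (640.2 − 187) / 1.04 = 435.8 mg/L.

436 mg/L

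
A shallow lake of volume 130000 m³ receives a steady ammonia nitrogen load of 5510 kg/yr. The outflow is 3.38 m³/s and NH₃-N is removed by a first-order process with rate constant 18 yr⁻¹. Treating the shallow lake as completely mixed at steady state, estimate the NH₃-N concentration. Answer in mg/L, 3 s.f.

Outflow Q = 3.38 m³/s × 3.156e+07 s/yr = 1.067e+08 m³/yr.
Steady-state CSTR mass balance: W = Q·C + k·V·C, so C = W/(Q + kV).
Q + kV = 1.067e+08 + 18·130000 = 1.09e+08 m³/yr.
C = 5510/1.09e+08 = 5.055e-05 kg/m³ = 0.05055 mg/L.

0.0505 mg/L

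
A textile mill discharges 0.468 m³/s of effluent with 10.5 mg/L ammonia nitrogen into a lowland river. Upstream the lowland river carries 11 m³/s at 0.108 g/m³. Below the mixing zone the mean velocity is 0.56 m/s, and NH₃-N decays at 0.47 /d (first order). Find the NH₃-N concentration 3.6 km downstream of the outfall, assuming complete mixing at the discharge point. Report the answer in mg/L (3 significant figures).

After complete mixing, C₀ = (0.468·10.5 + 11·0.108) / 11.47 = 0.5321 mg/L.
Travel time t = 3600 m / 0.56 m/s = 6429 s = 0.0744 d.
C = 0.5321·exp(−0.47·0.0744) = 0.5321·0.9656 = 0.5138 mg/L.

0.514 mg/L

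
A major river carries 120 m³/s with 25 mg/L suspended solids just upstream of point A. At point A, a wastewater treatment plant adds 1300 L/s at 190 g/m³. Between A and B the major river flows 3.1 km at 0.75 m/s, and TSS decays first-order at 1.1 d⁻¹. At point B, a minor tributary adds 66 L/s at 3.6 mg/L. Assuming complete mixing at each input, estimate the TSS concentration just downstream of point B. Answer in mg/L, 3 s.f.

25.4 mg/L

1300 L/s = 1.3 m³/s.
After input A: C = (120·25 + 1.3·190) / 121.3 = 26.77 mg/L.
Over the 3.1 km reach to input B (t = 4133 s = 0.04784 d), decay gives C = 26.77·exp(−1.1·0.04784) = 25.4 mg/L.
66 L/s = 0.066 m³/s.
After input B: C = (121.3·25.4 + 0.066·3.6) / 121.4 = 25.38 mg/L.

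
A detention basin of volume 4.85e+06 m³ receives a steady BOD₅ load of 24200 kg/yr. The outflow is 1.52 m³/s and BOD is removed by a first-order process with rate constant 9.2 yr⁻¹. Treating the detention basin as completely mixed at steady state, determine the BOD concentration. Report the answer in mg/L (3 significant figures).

0.261 mg/L

Outflow Q = 1.52 m³/s × 3.156e+07 s/yr = 4.797e+07 m³/yr.
Steady-state CSTR mass balance: W = Q·C + k·V·C, so C = W/(Q + kV).
Q + kV = 4.797e+07 + 9.2·4.85e+06 = 9.259e+07 m³/yr.
C = 24200/9.259e+07 = 0.0002614 kg/m³ = 0.2614 mg/L.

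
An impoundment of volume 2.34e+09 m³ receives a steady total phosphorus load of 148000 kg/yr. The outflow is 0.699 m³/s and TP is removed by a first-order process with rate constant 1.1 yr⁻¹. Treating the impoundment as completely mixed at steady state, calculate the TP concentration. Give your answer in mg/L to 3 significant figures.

0.0570 mg/L

Outflow Q = 0.699 m³/s × 3.156e+07 s/yr = 2.206e+07 m³/yr.
Steady-state CSTR mass balance: W = Q·C + k·V·C, so C = W/(Q + kV).
Q + kV = 2.206e+07 + 1.1·2.34e+09 = 2.596e+09 m³/yr.
C = 148000/2.596e+09 = 5.701e-05 kg/m³ = 0.05701 mg/L.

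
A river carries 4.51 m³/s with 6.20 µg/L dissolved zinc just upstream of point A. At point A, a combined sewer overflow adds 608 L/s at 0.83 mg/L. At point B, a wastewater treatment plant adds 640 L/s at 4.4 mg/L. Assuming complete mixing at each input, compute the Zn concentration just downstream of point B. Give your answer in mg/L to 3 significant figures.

6.20 µg/L = 0.0062 mg/L.
608 L/s = 0.608 m³/s.
After input A: C = (4.51·0.0062 + 0.608·0.83) / 5.118 = 0.1041 mg/L.
640 L/s = 0.64 m³/s.
After input B: C = (5.118·0.1041 + 0.64·4.4) / 5.758 = 0.5816 mg/L.

0.582 mg/L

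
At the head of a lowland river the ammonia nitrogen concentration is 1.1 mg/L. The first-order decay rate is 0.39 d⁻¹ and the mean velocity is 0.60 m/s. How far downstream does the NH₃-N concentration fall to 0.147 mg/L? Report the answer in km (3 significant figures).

268 km

From C = C₀·e^(−kt), t = ln(C₀/C)/k = ln(1.1/0.147)/0.39 = 2.013/0.39 = 5.161 d.
Distance = v·t = 0.60 m/s × 4.459e+05 s = 2.675e+05 m = 267.5 km.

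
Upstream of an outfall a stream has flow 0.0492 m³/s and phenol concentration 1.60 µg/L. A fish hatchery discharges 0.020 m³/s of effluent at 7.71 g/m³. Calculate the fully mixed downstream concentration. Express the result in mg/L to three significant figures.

1.60 µg/L = 0.0016 mg/L.
Conservation of mass across the mixing zone: C = (0.02·7.71 + 0.0492·0.0016) / (0.02 + 0.0492) = 0.1543/0.0692 = 2.229 mg/L.

2.23 mg/L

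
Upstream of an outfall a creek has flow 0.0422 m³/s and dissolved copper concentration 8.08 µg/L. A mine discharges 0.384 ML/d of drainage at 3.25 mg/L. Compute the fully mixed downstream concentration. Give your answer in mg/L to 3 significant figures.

0.384 ML/d = 0.004444 m³/s.
8.08 µg/L = 0.00808 mg/L.
By mass balance at complete mixing, C = (0.004444·3.25 + 0.0422·0.00808) / (0.004444 + 0.0422) = 0.01479/0.04664 = 0.317 mg/L.

0.317 mg/L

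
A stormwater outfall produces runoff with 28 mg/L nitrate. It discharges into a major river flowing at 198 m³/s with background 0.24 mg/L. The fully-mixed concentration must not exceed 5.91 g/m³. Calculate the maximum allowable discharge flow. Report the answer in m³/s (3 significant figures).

Mass balance at complete mixing: C_std·(Q_w + Q_r) = Q_w·C_e + Q_r·C_b.
Rearranging, Q_w = Q_r·(C_std − C_b)/(C_e − C_std) = 198·(5.91 − 0.24) / (28 − 5.91) = 50.82 m³/s.

50.8 m³/s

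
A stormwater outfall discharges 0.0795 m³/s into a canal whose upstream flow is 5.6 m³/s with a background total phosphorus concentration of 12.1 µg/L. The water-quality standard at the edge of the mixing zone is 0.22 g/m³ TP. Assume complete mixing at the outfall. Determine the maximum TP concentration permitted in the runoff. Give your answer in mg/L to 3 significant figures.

14.9 mg/L

12.1 µg/L = 0.0121 mg/L.
Mass balance: 0.22·5.679 = 0.0795·Cₑ + 5.6·0.0121.
Cₑ = (1.249 − 0.06776) / 0.0795 = 14.86 mg/L.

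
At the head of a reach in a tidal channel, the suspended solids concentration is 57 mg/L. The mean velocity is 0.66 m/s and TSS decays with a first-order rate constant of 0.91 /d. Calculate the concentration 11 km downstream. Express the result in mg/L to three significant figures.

Travel time t = 11 km / 0.66 m/s = 1.1e+04/0.66 = 1.667e+04 s = 0.1929 d.
First-order decay: C = 57·exp(−0.91·0.1929) = 57·0.839 = 47.82 mg/L.

47.8 mg/L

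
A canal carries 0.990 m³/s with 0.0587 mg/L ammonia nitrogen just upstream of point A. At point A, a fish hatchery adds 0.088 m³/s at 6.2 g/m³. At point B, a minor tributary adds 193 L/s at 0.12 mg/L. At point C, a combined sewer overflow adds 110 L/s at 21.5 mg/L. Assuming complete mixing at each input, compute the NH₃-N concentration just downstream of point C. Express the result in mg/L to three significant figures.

After input A: C = (0.99·0.0587 + 0.088·6.2) / 1.078 = 0.56 mg/L.
193 L/s = 0.193 m³/s.
After input B: C = (1.078·0.56 + 0.193·0.12) / 1.271 = 0.4932 mg/L.
110 L/s = 0.11 m³/s.
After input C: C = (1.271·0.4932 + 0.11·21.5) / 1.381 = 2.166 mg/L.

2.17 mg/L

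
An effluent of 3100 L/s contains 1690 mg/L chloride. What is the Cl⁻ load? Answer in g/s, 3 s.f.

3100 L/s = 3.1 m³/s.
Mass flux = Q·C = 3.1 m³/s × 1690 g/m³ = 5239 g/s.

5240 g/s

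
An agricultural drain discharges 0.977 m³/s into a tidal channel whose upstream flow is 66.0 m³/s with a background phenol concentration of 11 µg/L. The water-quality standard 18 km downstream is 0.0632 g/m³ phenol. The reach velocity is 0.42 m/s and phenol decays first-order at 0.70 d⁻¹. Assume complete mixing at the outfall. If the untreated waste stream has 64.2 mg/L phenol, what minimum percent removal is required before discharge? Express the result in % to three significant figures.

11 µg/L = 0.011 mg/L.
Travel time to the compliance point: t = 1.8e+04/0.42 = 4.286e+04 s = 0.496 d; decay factor exp(−0.70·0.496) = 0.7066.
So the concentration just after mixing may be at most 0.0632/0.7066 = 0.08944 mg/L.
Mass balance: 0.08944·66.98 = 0.977·Cₑ + 66·0.011.
Cₑ = (5.99 − 0.726) / 0.977 = 5.388 mg/L.
Required removal = 1 − 5.388/64.2 = 91.61 %.

91.6 %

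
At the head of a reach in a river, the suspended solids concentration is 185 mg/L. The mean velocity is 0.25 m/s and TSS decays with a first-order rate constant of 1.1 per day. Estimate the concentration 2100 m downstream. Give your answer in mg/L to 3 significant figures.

166 mg/L

Travel time t = 2100 m / 0.25 m/s = 2100/0.25 = 8400 s = 0.09722 d.
First-order decay: C = 185·exp(−1.1·0.09722) = 185·0.8986 = 166.2 mg/L.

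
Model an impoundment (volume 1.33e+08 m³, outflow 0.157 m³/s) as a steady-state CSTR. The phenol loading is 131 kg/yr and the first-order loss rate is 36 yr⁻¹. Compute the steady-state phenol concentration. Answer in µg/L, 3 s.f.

0.0273 µg/L

Outflow Q = 0.157 m³/s × 3.156e+07 s/yr = 4.955e+06 m³/yr.
Steady-state CSTR mass balance: W = Q·C + k·V·C, so C = W/(Q + kV).
Q + kV = 4.955e+06 + 36·1.33e+08 = 4.793e+09 m³/yr.
C = 131/4.793e+09 = 2.733e-08 kg/m³ = 2.733e-05 mg/L = 0.02733 µg/L.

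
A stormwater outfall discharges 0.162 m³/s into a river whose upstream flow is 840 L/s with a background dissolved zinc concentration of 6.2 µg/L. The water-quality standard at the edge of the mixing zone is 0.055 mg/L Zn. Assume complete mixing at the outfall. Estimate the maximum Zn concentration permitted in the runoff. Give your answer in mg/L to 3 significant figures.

840 L/s = 0.84 m³/s.
6.2 µg/L = 0.0062 mg/L.
Mass balance: 0.055·1.002 = 0.162·Cₑ + 0.84·0.0062.
Cₑ = (0.05511 − 0.005208) / 0.162 = 0.308 mg/L.

0.308 mg/L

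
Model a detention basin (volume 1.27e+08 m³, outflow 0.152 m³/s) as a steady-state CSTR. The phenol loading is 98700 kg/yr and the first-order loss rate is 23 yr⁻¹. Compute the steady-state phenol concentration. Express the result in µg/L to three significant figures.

33.7 µg/L

Outflow Q = 0.152 m³/s × 3.156e+07 s/yr = 4.797e+06 m³/yr.
Steady-state CSTR mass balance: W = Q·C + k·V·C, so C = W/(Q + kV).
Q + kV = 4.797e+06 + 23·1.27e+08 = 2.926e+09 m³/yr.
C = 98700/2.926e+09 = 3.373e-05 kg/m³ = 0.03373 mg/L = 33.73 µg/L.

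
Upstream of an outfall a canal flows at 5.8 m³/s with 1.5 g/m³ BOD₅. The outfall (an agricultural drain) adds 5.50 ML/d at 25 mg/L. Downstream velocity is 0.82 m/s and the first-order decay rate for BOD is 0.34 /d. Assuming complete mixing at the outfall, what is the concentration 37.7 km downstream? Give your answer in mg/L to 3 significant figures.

1.46 mg/L

5.50 ML/d = 0.06366 m³/s.
After complete mixing, C₀ = (0.06366·25 + 5.8·1.5) / 5.864 = 1.755 mg/L.
Travel time t = 3.77e+04 m / 0.82 m/s = 4.598e+04 s = 0.5321 d.
C = 1.755·exp(−0.34·0.5321) = 1.755·0.8345 = 1.465 mg/L.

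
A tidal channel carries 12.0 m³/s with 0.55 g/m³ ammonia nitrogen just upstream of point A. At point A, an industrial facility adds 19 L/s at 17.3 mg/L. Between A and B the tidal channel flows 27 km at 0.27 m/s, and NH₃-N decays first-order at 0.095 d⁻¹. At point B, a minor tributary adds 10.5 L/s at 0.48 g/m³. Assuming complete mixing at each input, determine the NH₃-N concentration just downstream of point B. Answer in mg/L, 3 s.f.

19 L/s = 0.019 m³/s.
After input A: C = (12·0.55 + 0.019·17.3) / 12.02 = 0.5765 mg/L.
Over the 27 km reach to input B (t = 1e+05 s = 1.157 d), decay gives C = 0.5765·exp(−0.095·1.157) = 0.5165 mg/L.
10.5 L/s = 0.0105 m³/s.
After input B: C = (12.02·0.5165 + 0.0105·0.48) / 12.03 = 0.5164 mg/L.

0.516 mg/L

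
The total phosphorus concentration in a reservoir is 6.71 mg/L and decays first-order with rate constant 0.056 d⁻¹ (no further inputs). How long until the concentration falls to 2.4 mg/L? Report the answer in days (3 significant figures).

18.4 d

t = ln(C₀/C)/k = ln(6.71/2.4)/0.056 = 1.028/0.056 = 18.36 d.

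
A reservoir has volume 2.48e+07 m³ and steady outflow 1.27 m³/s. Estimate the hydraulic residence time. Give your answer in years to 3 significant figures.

0.619 yr

Q = 1.27 m³/s × 3.156e+07 s/yr = 4.008e+07 m³/yr.
Hydraulic residence time τ = V/Q = 2.48e+07/4.008e+07 = 0.6188 yr.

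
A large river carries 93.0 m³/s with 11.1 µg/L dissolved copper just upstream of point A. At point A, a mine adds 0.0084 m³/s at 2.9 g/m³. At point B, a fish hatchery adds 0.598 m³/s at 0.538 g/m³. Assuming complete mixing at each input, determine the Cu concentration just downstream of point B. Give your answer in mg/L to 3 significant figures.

11.1 µg/L = 0.0111 mg/L.
After input A: C = (93·0.0111 + 0.0084·2.9) / 93.01 = 0.01136 mg/L.
After input B: C = (93.01·0.01136 + 0.598·0.538) / 93.61 = 0.01473 mg/L.

0.0147 mg/L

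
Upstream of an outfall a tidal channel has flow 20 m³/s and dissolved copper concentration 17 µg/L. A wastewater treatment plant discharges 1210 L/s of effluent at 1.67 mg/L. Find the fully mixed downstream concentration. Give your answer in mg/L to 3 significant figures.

1210 L/s = 1.21 m³/s.
17 µg/L = 0.017 mg/L.
By mass balance at complete mixing, C = (1.21·1.67 + 20·0.017) / (1.21 + 20) = 2.361/21.21 = 0.1113 mg/L.

0.111 mg/L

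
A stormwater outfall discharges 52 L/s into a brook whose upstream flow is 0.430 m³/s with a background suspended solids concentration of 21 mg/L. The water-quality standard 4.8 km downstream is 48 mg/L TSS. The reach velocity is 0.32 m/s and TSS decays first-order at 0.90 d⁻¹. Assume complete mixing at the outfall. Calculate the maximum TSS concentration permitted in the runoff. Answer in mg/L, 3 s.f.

52 L/s = 0.052 m³/s.
Travel time to the compliance point: t = 4800/0.32 = 1.5e+04 s = 0.1736 d; decay factor exp(−0.90·0.1736) = 0.8553.
So the concentration just after mixing may be at most 48/0.8553 = 56.12 mg/L.
Mass balance: 56.12·0.482 = 0.052·Cₑ + 0.43·21.
Cₑ = (27.05 − 9.03) / 0.052 = 346.5 mg/L.

347 mg/L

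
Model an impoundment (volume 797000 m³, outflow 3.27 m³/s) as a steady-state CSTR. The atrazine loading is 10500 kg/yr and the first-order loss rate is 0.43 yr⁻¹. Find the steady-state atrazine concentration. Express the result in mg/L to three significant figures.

0.101 mg/L

Outflow Q = 3.27 m³/s × 3.156e+07 s/yr = 1.032e+08 m³/yr.
Steady-state CSTR mass balance: W = Q·C + k·V·C, so C = W/(Q + kV).
Q + kV = 1.032e+08 + 0.43·797000 = 1.035e+08 m³/yr.
C = 10500/1.035e+08 = 0.0001014 kg/m³ = 0.1014 mg/L.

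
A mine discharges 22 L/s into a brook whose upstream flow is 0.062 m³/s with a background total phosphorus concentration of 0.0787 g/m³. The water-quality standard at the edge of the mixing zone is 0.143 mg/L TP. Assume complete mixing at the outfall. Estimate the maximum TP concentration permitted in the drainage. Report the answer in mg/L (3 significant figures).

0.324 mg/L

22 L/s = 0.022 m³/s.
Mass balance: 0.143·0.084 = 0.022·Cₑ + 0.062·0.0787.
Cₑ = (0.01201 − 0.004879) / 0.022 = 0.3242 mg/L.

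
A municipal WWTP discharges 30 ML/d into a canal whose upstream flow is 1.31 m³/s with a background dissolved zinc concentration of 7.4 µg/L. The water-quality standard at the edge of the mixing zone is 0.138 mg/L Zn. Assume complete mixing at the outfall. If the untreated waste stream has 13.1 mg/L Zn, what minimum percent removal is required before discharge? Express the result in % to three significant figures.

95.2 %

30 ML/d = 0.3472 m³/s.
7.4 µg/L = 0.0074 mg/L.
Mass balance: 0.138·1.657 = 0.3472·Cₑ + 1.31·0.0074.
Cₑ = (0.2287 − 0.009694) / 0.3472 = 0.6307 mg/L.
Required removal = 1 − 0.6307/13.1 = 95.19 %.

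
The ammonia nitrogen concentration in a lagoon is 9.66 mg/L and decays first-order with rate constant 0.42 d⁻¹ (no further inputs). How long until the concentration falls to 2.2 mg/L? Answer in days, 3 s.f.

t = ln(C₀/C)/k = ln(9.66/2.2)/0.42 = 1.48/0.42 = 3.523 d.

3.52 d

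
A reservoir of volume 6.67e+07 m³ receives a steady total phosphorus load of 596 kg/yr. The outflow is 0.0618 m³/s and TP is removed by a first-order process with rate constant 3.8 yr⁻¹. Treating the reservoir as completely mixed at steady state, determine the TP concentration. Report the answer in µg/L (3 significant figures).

Outflow Q = 0.0618 m³/s × 3.156e+07 s/yr = 1.95e+06 m³/yr.
Steady-state CSTR mass balance: W = Q·C + k·V·C, so C = W/(Q + kV).
Q + kV = 1.95e+06 + 3.8·6.67e+07 = 2.554e+08 m³/yr.
C = 596/2.554e+08 = 2.334e-06 kg/m³ = 0.002334 mg/L = 2.334 µg/L.

2.33 µg/L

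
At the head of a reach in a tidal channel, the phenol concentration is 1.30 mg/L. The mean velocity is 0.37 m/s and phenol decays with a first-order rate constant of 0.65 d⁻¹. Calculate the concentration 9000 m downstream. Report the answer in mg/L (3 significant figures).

1.08 mg/L

Travel time t = 9000 m / 0.37 m/s = 9000/0.37 = 2.432e+04 s = 0.2815 d.
First-order decay: C = 1.30·exp(−0.65·0.2815) = 1.30·0.8328 = 1.083 mg/L.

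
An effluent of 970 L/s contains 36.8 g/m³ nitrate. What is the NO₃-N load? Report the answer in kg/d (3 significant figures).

970 L/s = 0.97 m³/s.
Mass flux = Q·C = 0.97 m³/s × 36.8 g/m³ = 35.7 g/s.
= 35.7 g/s × 86.4 = 3084 kg/d.

3080 kg/d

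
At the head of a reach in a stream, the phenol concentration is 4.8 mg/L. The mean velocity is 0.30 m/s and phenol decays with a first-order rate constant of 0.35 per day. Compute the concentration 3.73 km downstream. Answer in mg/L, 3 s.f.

Travel time t = 3.73 km / 0.30 m/s = 3730/0.30 = 1.243e+04 s = 0.1439 d.
First-order decay: C = 4.8·exp(−0.35·0.1439) = 4.8·0.9509 = 4.564 mg/L.

4.56 mg/L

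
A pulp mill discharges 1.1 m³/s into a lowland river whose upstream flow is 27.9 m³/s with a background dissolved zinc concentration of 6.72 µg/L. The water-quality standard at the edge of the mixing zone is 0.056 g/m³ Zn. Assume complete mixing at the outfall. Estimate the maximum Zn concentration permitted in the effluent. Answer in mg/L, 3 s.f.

1.31 mg/L

6.72 µg/L = 0.00672 mg/L.
Mass balance: 0.056·29 = 1.1·Cₑ + 27.9·0.00672.
Cₑ = (1.624 − 0.1875) / 1.1 = 1.306 mg/L.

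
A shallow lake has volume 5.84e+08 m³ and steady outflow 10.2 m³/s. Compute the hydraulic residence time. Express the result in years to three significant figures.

Q = 10.2 m³/s × 3.156e+07 s/yr = 3.219e+08 m³/yr.
Hydraulic residence time τ = V/Q = 5.84e+08/3.219e+08 = 1.814 yr.

1.81 yr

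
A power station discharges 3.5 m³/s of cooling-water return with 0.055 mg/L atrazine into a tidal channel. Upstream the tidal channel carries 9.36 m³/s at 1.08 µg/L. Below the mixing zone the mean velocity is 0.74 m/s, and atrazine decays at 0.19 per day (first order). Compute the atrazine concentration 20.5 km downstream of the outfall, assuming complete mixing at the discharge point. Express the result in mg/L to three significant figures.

1.08 µg/L = 0.00108 mg/L.
After complete mixing, C₀ = (3.5·0.055 + 9.36·0.00108) / 12.86 = 0.01575 mg/L.
Travel time t = 2.05e+04 m / 0.74 m/s = 2.77e+04 s = 0.3206 d.
C = 0.01575·exp(−0.19·0.3206) = 0.01575·0.9409 = 0.01482 mg/L.

0.0148 mg/L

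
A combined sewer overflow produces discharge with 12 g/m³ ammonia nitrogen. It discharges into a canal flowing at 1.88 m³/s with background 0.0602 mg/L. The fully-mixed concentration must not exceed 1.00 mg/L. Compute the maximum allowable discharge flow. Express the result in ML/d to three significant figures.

Mass balance at complete mixing: C_std·(Q_w + Q_r) = Q_w·C_e + Q_r·C_b.
Rearranging, Q_w = Q_r·(C_std − C_b)/(C_e − C_std) = 1.88·(1 − 0.0602) / (12 − 1) = 0.1606 m³/s.
= 13.88 ML/d.

13.9 ML/d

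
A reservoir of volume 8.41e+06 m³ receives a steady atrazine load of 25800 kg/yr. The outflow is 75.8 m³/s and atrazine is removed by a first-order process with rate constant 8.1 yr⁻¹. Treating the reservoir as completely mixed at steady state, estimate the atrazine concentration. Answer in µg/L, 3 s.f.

Outflow Q = 75.8 m³/s × 3.156e+07 s/yr = 2.392e+09 m³/yr.
Steady-state CSTR mass balance: W = Q·C + k·V·C, so C = W/(Q + kV).
Q + kV = 2.392e+09 + 8.1·8.41e+06 = 2.46e+09 m³/yr.
C = 25800/2.46e+09 = 1.049e-05 kg/m³ = 0.01049 mg/L = 10.49 µg/L.

10.5 µg/L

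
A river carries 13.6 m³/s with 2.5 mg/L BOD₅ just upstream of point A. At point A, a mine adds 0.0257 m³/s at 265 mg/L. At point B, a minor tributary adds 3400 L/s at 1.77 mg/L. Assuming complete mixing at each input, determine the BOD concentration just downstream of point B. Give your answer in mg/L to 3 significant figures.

2.75 mg/L

After input A: C = (13.6·2.5 + 0.0257·265) / 13.63 = 2.995 mg/L.
3400 L/s = 3.4 m³/s.
After input B: C = (13.63·2.995 + 3.4·1.77) / 17.03 = 2.75 mg/L.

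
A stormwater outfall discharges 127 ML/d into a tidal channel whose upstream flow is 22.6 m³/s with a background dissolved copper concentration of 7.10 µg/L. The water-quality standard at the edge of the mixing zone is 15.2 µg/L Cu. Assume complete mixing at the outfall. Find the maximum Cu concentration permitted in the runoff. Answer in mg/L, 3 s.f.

0.140 mg/L

127 ML/d = 1.47 m³/s.
7.10 µg/L = 0.0071 mg/L.
15.2 µg/L = 0.0152 mg/L.
Mass balance: 0.0152·24.07 = 1.47·Cₑ + 22.6·0.0071.
Cₑ = (0.3659 − 0.1605) / 1.47 = 0.1397 mg/L.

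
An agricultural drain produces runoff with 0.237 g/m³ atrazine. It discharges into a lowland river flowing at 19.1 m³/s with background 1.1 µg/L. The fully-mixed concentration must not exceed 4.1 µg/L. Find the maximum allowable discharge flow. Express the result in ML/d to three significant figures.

1.1 µg/L = 0.0011 mg/L.
4.1 µg/L = 0.0041 mg/L.
Mass balance at complete mixing: C_std·(Q_w + Q_r) = Q_w·C_e + Q_r·C_b.
Rearranging, Q_w = Q_r·(C_std − C_b)/(C_e − C_std) = 19.1·(0.0041 − 0.0011) / (0.237 − 0.0041) = 0.246 m³/s.
= 21.26 ML/d.

21.3 ML/d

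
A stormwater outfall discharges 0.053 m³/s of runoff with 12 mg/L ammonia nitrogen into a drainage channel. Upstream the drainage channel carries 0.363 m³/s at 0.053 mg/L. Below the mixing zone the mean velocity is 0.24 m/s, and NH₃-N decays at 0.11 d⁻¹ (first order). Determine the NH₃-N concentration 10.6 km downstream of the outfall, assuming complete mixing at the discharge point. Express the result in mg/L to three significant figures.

1.49 mg/L

After complete mixing, C₀ = (0.053·12 + 0.363·0.053) / 0.416 = 1.575 mg/L.
Travel time t = 1.06e+04 m / 0.24 m/s = 4.417e+04 s = 0.5112 d.
C = 1.575·exp(−0.11·0.5112) = 1.575·0.9453 = 1.489 mg/L.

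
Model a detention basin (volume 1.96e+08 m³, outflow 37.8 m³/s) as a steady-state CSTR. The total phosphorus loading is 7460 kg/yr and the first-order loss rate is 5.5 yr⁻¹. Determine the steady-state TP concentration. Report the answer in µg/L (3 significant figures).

Outflow Q = 37.8 m³/s × 3.156e+07 s/yr = 1.193e+09 m³/yr.
Steady-state CSTR mass balance: W = Q·C + k·V·C, so C = W/(Q + kV).
Q + kV = 1.193e+09 + 5.5·1.96e+08 = 2.271e+09 m³/yr.
C = 7460/2.271e+09 = 3.285e-06 kg/m³ = 0.003285 mg/L = 3.285 µg/L.

3.29 µg/L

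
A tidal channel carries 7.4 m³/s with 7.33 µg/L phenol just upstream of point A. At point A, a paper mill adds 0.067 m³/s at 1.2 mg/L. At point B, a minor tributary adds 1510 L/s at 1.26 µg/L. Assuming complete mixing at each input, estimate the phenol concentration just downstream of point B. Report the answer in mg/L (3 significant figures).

7.33 µg/L = 0.00733 mg/L.
After input A: C = (7.4·0.00733 + 0.067·1.2) / 7.467 = 0.01803 mg/L.
1510 L/s = 1.51 m³/s.
1.26 µg/L = 0.00126 mg/L.
After input B: C = (7.467·0.01803 + 1.51·0.00126) / 8.977 = 0.01521 mg/L.

0.0152 mg/L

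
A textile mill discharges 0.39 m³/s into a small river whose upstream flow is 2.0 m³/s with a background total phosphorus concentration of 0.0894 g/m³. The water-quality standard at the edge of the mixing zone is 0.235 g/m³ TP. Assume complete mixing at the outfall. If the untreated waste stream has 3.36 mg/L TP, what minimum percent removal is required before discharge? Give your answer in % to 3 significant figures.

Mass balance: 0.235·2.39 = 0.39·Cₑ + 2·0.0894.
Cₑ = (0.5616 − 0.1788) / 0.39 = 0.9817 mg/L.
Required removal = 1 − 0.9817/3.36 = 70.78 %.

70.8 %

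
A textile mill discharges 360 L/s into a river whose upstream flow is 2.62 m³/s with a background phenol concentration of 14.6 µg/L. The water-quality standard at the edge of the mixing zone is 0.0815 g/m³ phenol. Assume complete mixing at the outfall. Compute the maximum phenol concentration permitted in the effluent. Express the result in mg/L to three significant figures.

0.568 mg/L

360 L/s = 0.36 m³/s.
14.6 µg/L = 0.0146 mg/L.
Mass balance: 0.0815·2.98 = 0.36·Cₑ + 2.62·0.0146.
Cₑ = (0.2429 − 0.03825) / 0.36 = 0.5684 mg/L.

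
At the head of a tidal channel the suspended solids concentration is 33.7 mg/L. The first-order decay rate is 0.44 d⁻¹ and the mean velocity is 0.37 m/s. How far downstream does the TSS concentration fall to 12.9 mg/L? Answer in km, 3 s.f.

69.8 km

From C = C₀·e^(−kt), t = ln(C₀/C)/k = ln(33.7/12.9)/0.44 = 0.9603/0.44 = 2.182 d.
Distance = v·t = 0.37 m/s × 1.886e+05 s = 6.977e+04 m = 69.77 km.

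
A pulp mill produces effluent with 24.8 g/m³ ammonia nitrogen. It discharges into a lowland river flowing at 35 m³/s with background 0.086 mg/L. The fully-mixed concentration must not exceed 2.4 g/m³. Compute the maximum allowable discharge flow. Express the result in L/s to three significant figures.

Mass balance at complete mixing: C_std·(Q_w + Q_r) = Q_w·C_e + Q_r·C_b.
Rearranging, Q_w = Q_r·(C_std − C_b)/(C_e − C_std) = 35·(2.4 − 0.086) / (24.8 − 2.4) = 3.616 m³/s.
= 3616 L/s.

3620 L/s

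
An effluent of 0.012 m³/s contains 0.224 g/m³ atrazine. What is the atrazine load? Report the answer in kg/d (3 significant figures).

Mass flux = Q·C = 0.012 m³/s × 0.224 g/m³ = 0.002688 g/s.
= 0.002688 g/s × 86.4 = 0.2322 kg/d.

0.232 kg/d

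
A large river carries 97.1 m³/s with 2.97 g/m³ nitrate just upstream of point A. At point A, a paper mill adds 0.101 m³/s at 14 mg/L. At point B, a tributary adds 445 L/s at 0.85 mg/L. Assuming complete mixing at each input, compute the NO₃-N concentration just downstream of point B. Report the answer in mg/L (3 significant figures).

2.97 mg/L

After input A: C = (97.1·2.97 + 0.101·14) / 97.2 = 2.981 mg/L.
445 L/s = 0.445 m³/s.
After input B: C = (97.2·2.981 + 0.445·0.85) / 97.65 = 2.972 mg/L.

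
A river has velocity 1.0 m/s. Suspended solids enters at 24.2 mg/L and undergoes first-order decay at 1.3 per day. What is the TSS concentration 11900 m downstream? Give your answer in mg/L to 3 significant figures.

Travel time t = 11900 m / 1.0 m/s = 1.19e+04/1.0 = 1.19e+04 s = 0.1377 d.
First-order decay: C = 24.2·exp(−1.3·0.1377) = 24.2·0.8361 = 20.23 mg/L.

20.2 mg/L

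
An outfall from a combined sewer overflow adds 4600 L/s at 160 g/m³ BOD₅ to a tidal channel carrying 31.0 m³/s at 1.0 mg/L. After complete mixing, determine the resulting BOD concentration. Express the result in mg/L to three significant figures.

4600 L/s = 4.6 m³/s.
Conservation of mass across the mixing zone: C = (4.6·160 + 31·1) / (4.6 + 31) = 767/35.6 = 21.54 mg/L.

21.5 mg/L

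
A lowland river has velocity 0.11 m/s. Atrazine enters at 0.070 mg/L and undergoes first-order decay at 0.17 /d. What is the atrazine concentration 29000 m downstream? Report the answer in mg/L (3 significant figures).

0.0417 mg/L

Travel time t = 29000 m / 0.11 m/s = 2.9e+04/0.11 = 2.636e+05 s = 3.051 d.
First-order decay: C = 0.070·exp(−0.17·3.051) = 0.070·0.5953 = 0.04167 mg/L.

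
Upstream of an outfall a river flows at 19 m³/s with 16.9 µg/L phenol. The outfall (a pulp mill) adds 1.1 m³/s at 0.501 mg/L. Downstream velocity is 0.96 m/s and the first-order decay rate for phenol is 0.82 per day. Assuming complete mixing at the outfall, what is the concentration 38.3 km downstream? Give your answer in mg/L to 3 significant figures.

16.9 µg/L = 0.0169 mg/L.
After complete mixing, C₀ = (1.1·0.501 + 19·0.0169) / 20.1 = 0.04339 mg/L.
Travel time t = 3.83e+04 m / 0.96 m/s = 3.99e+04 s = 0.4618 d.
C = 0.04339·exp(−0.82·0.4618) = 0.04339·0.6848 = 0.02972 mg/L.

0.0297 mg/L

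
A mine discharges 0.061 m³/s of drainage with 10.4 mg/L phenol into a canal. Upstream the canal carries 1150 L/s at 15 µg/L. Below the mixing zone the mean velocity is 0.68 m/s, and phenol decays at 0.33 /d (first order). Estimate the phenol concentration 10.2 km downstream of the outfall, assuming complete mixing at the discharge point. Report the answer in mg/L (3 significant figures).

1150 L/s = 1.15 m³/s.
15 µg/L = 0.015 mg/L.
After complete mixing, C₀ = (0.061·10.4 + 1.15·0.015) / 1.211 = 0.5381 mg/L.
Travel time t = 1.02e+04 m / 0.68 m/s = 1.5e+04 s = 0.1736 d.
C = 0.5381·exp(−0.33·0.1736) = 0.5381·0.9443 = 0.5081 mg/L.

0.508 mg/L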